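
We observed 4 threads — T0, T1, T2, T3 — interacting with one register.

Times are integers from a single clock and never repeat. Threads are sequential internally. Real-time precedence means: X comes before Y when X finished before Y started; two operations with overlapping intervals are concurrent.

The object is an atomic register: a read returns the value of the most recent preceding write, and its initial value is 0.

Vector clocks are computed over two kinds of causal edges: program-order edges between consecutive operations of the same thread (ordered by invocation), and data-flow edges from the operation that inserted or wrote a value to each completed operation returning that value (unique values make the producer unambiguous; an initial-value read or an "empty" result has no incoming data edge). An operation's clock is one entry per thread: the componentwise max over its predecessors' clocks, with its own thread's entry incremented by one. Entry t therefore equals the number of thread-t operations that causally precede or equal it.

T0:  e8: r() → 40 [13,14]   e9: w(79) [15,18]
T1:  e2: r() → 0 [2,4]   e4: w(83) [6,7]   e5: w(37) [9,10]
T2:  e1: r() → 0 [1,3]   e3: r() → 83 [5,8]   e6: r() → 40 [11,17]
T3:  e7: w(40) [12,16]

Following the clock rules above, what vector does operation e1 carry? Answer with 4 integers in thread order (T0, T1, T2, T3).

(0, 0, 1, 0)

invoked at 12, e7 has no predecessors; its own T3 bump gives (0, 0, 0, 1)
invoked at 1, e1 has no predecessors; its own T2 bump gives (0, 0, 1, 0)
invoked at 2, e2 has no predecessors; its own T1 bump gives (0, 1, 0, 0)
merge at e4 (invoked 6): VC(e2)=(0, 1, 0, 0), own-thread bump on T1 → (0, 2, 0, 0)
merge at e8 (invoked 13): VC(e7)=(0, 0, 0, 1), own-thread bump on T0 → (1, 0, 0, 1)
merge at e5 (invoked 9): VC(e4)=(0, 2, 0, 0), own-thread bump on T1 → (0, 3, 0, 0)
merge at e9 (invoked 15): VC(e8)=(1, 0, 0, 1), own-thread bump on T0 → (2, 0, 0, 1)
merge at e3 (invoked 5): VC(e1)=(0, 0, 1, 0), VC(e4)=(0, 2, 0, 0), own-thread bump on T2 → (0, 2, 2, 0)
merge at e6 (invoked 11): VC(e3)=(0, 2, 2, 0), VC(e7)=(0, 0, 0, 1), own-thread bump on T2 → (0, 2, 3, 1)
target: VC(e1) = (0, 0, 1, 0)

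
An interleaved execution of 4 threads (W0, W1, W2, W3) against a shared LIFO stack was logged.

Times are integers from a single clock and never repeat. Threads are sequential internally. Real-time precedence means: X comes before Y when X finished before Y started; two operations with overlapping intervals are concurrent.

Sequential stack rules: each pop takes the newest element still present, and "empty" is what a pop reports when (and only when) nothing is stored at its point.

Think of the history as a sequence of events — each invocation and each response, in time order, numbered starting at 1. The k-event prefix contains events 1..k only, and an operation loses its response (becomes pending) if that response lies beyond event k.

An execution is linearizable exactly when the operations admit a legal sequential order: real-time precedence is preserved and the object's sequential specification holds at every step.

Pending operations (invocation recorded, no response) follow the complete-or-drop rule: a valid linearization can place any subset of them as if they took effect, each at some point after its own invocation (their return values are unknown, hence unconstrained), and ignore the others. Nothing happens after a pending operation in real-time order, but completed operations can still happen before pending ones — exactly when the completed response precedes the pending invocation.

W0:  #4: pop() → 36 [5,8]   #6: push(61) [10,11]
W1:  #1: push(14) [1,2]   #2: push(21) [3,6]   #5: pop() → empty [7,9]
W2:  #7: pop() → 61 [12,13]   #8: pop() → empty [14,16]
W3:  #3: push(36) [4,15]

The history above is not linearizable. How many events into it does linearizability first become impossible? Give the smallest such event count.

9

events 1..8 are linearizable, e.g. via #1, #2, #3, #4:
after step 1 (#1 push(14)): stack <14>
after step 2 (#2 push(21)): stack <14,21>
after step 3 (#3 push(36) (pending, included)): stack <14,21,36>
after step 4 (#4 pop() → 36): stack <14,21>
once event 9 joins (#5's response, time 9), exhaustive search finds no witness
including or dropping the 1 pending operation (#3) in any combination fails
take #1, #2, #4, #5 (pending dropped): step 3 already fails, because #4 pop() → 36 cannot occur there
take #1, #2, #5, #4 (pending dropped): step 3 already fails, because #5 pop() → empty cannot occur there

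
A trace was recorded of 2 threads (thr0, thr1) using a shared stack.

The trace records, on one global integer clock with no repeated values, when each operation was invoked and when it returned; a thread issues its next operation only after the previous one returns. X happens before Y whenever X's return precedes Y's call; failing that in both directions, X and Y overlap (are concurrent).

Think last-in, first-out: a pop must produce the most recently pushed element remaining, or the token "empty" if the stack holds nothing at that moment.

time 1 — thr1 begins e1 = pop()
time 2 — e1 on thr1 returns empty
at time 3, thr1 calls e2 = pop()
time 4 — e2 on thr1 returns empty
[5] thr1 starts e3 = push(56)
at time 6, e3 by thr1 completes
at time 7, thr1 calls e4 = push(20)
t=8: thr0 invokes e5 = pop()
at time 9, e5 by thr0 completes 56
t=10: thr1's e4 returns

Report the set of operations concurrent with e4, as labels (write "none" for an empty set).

e4 spans [7,10]; an op avoiding the whole window 7..10 is ordered, any other is concurrent
e1 [1,2]: before
e2 [3,4]: before
e3 [5,6]: before
e5 [8,9]: concurrent

e5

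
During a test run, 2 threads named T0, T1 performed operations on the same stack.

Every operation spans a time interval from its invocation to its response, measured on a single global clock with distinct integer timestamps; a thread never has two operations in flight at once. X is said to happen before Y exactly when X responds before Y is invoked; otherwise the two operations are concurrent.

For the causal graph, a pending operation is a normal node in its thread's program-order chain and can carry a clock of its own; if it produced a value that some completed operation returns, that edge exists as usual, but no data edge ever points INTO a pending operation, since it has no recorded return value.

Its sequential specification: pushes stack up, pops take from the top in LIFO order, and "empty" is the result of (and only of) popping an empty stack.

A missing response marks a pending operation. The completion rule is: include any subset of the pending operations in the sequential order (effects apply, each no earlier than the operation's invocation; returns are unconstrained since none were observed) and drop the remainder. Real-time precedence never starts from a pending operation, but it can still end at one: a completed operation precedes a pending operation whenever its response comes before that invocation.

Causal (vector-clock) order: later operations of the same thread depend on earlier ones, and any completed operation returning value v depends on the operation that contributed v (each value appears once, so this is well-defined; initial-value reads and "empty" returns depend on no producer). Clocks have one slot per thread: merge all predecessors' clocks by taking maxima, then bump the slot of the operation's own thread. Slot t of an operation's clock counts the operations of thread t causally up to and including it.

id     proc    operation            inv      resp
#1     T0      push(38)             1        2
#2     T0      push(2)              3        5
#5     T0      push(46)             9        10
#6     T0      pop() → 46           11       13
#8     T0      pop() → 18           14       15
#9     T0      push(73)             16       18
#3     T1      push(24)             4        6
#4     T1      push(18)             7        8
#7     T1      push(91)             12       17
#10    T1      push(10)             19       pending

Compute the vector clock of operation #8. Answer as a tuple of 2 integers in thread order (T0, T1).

root op #3, invoked 4: fresh clock plus T1's own tick → (0, 1)
root op #1, invoked 1: fresh clock plus T0's own tick → (1, 0)
invoked at 7, #4 merges VC(#3)=(0, 1) and bumps T1's slot → (0, 2)
invoked at 3, #2 merges VC(#1)=(1, 0) and bumps T0's slot → (2, 0)
invoked at 12, #7 merges VC(#4)=(0, 2) and bumps T1's slot → (0, 3)
invoked at 9, #5 merges VC(#2)=(2, 0) and bumps T0's slot → (3, 0)
invoked at 19, #10 merges VC(#7)=(0, 3) and bumps T1's slot → (0, 4)
invoked at 11, #6 merges VC(#5)=(3, 0) and bumps T0's slot → (4, 0)
invoked at 14, #8 merges VC(#4)=(0, 2), VC(#6)=(4, 0) and bumps T0's slot → (5, 2)
invoked at 16, #9 merges VC(#8)=(5, 2) and bumps T0's slot → (6, 2)
target: VC(#8) = (5, 2)

(5, 2)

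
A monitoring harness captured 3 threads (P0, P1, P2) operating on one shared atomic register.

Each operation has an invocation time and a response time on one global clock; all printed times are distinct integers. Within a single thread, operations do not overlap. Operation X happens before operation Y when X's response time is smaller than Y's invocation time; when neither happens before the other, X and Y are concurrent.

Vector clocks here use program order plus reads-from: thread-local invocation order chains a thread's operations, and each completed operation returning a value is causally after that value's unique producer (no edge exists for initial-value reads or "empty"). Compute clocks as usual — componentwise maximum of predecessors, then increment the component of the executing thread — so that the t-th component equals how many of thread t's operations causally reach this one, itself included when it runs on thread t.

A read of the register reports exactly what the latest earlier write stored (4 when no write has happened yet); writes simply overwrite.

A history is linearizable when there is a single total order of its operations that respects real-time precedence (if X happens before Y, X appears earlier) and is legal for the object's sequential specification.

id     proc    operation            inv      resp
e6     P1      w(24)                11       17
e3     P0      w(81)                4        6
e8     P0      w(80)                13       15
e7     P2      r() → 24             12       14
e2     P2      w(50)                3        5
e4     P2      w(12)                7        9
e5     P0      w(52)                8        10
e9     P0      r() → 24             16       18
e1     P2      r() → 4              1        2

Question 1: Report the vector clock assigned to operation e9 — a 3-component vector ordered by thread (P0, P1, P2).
Answer: (4, 1, 0)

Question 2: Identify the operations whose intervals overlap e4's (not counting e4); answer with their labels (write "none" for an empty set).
Answer: e5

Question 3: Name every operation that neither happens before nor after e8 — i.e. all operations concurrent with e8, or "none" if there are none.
Answer: e6, e7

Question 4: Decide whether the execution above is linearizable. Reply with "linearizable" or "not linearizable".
linearizable

a witness: e1, e2, e3, e4, e5, e8, e6, e7, e9
step 1: e1 r() → 4 — value 4
step 2: e2 w(50) — value 50
step 3: e3 w(81) — value 81
step 4: e4 w(12) — value 12
step 5: e5 w(52) — value 52
step 6: e8 w(80) — value 80
step 7: e6 w(24) — value 24
step 8: e7 r() → 24 — value 24
step 9: e9 r() → 24 — value 24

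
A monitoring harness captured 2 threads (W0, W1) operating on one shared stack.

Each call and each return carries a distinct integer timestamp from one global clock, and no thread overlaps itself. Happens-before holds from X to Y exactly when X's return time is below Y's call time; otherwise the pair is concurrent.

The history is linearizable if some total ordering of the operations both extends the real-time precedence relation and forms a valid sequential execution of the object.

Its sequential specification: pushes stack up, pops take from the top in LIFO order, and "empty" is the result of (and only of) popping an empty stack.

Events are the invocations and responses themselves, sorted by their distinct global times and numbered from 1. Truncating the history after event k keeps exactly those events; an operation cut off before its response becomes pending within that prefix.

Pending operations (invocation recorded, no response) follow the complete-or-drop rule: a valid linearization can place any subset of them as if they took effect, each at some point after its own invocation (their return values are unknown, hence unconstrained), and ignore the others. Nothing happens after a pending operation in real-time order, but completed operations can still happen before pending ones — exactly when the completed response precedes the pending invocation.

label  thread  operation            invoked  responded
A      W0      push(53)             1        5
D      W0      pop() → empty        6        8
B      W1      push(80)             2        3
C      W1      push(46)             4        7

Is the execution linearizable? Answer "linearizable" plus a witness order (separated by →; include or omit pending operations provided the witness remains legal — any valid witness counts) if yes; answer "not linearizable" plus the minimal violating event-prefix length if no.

not linearizable — minimal violating prefix: 8 events

cut after 7 events: linearizable; cut after 8 events (D responds, time 8): not linearizable
every one of the 5 real-time-consistent orders over 4 completed stack ops fails the sequential spec
for example A, B, C, D fails at step 4: D pop() → empty is not legal there
for example A, B, D, C fails at step 3: D pop() → empty is not legal there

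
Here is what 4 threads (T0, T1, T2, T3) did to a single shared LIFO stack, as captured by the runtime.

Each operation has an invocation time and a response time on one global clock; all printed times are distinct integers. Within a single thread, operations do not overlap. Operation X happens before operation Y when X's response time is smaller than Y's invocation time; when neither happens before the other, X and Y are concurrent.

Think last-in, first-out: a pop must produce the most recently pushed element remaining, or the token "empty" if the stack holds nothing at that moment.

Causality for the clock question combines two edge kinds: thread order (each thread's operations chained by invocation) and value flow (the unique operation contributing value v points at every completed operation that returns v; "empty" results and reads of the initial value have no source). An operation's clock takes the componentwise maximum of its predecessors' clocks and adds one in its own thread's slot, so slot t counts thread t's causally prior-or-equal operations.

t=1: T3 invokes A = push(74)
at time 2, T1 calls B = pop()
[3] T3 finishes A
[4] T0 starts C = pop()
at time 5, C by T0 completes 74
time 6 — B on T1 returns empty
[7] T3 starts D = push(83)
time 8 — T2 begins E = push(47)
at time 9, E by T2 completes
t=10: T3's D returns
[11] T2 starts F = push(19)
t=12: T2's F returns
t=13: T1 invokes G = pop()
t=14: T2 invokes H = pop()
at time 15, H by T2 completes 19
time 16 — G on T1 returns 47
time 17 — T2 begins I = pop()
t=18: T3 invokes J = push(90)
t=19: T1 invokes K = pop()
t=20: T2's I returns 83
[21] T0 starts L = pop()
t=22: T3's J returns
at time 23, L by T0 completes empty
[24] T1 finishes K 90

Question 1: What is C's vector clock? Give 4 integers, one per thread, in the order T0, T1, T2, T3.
Answer: (1, 0, 0, 1)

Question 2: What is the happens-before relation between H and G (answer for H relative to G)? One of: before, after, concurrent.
Answer: concurrent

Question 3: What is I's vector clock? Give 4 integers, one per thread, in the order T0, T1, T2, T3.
Answer: (0, 0, 4, 2)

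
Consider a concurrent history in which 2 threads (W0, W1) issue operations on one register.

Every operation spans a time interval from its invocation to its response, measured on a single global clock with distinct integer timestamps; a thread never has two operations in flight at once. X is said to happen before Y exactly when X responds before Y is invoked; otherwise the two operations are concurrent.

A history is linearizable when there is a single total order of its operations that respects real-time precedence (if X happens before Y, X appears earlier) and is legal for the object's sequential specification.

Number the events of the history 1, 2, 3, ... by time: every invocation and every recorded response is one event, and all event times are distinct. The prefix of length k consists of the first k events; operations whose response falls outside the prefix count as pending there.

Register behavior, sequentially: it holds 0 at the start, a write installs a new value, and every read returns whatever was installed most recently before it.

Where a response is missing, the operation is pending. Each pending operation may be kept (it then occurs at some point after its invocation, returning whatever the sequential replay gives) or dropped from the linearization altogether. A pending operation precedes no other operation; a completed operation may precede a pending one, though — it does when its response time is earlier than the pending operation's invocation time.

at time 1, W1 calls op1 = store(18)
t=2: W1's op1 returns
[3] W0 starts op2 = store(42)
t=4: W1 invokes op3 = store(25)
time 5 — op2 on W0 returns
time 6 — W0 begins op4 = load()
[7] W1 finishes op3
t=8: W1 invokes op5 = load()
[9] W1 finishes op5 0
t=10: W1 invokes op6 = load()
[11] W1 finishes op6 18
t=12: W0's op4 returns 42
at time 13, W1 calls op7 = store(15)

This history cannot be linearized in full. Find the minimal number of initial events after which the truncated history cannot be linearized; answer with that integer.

9

events 1..8 are still linearizable — one witness is op1, op2, op3:
after step 1 (op1 store(18)): value 18
after step 2 (op2 store(42)): value 42
after step 3 (op3 store(25)): value 25
at event 9 (op5's time-9 response) nothing linearizes any more
every completion of the 1 pending operation (op4) was checked; none linearizes
e.g. op1, op2, op3, op5 (pending dropped): illegal at step 4, since op5 load() → 0 cannot apply there
e.g. op1, op3, op2, op5 (pending dropped): illegal at step 4, since op5 load() → 0 cannot apply there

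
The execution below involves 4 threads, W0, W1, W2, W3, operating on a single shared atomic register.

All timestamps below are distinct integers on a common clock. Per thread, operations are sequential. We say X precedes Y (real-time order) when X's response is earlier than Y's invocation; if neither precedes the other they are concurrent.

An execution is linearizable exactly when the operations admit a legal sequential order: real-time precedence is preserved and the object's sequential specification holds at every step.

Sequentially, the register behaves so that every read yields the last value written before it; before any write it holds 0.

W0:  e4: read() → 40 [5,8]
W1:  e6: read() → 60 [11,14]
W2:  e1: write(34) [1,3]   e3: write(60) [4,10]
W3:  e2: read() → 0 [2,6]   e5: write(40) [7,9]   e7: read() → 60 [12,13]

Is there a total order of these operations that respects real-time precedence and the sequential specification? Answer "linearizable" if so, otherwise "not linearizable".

witness order: e2, e1, e5, e4, e3, e6, e7
after step 1 (e2 read() → 0): value 0
after step 2 (e1 write(34)): value 34
after step 3 (e5 write(40)): value 40
after step 4 (e4 read() → 40): value 40
after step 5 (e3 write(60)): value 60
after step 6 (e6 read() → 60): value 60
after step 7 (e7 read() → 60): value 60

linearizable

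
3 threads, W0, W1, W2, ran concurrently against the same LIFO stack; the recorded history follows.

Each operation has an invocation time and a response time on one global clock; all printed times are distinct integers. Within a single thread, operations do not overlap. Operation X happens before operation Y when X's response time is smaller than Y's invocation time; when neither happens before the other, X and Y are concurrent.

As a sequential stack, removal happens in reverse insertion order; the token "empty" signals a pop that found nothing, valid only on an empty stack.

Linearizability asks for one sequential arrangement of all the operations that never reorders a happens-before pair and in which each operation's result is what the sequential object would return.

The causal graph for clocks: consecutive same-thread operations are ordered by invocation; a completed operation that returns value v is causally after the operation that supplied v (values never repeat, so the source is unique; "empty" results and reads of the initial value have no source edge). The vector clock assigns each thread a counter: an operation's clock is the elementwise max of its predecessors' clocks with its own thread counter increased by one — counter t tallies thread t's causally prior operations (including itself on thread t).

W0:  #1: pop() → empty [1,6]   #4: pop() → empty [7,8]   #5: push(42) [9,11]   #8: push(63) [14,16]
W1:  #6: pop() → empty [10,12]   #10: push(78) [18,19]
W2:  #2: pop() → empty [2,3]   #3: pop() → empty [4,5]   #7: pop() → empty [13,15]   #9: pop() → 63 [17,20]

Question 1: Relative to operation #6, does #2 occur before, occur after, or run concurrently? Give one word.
before

#2 spans [2,3], #6 spans [10,12]
resp(#2)=3 < inv(#6)=10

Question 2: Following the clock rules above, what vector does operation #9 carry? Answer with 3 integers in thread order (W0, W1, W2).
(4, 0, 4)

#2, invoked 2, has no incoming edges; only W2's bump applies → (0, 0, 1)
#6, invoked 10, has no incoming edges; only W1's bump applies → (0, 1, 0)
#1, invoked 1, has no incoming edges; only W0's bump applies → (1, 0, 0)
VC(#3, invoked at 4): max of VC(#2)=(0, 0, 1), then +1 on thread W2 → (0, 0, 2)
VC(#10, invoked at 18): max of VC(#6)=(0, 1, 0), then +1 on thread W1 → (0, 2, 0)
VC(#4, invoked at 7): max of VC(#1)=(1, 0, 0), then +1 on thread W0 → (2, 0, 0)
VC(#7, invoked at 13): max of VC(#3)=(0, 0, 2), then +1 on thread W2 → (0, 0, 3)
VC(#5, invoked at 9): max of VC(#4)=(2, 0, 0), then +1 on thread W0 → (3, 0, 0)
VC(#8, invoked at 14): max of VC(#5)=(3, 0, 0), then +1 on thread W0 → (4, 0, 0)
VC(#9, invoked at 17): max of VC(#7)=(0, 0, 3), VC(#8)=(4, 0, 0), then +1 on thread W2 → (4, 0, 4)
target: VC(#9) = (4, 0, 4)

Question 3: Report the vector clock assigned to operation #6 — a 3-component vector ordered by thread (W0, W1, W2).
(0, 1, 0)

VC(#2, invoked at 2): no causal predecessors; +1 on W2 → (0, 0, 1)
VC(#6, invoked at 10): no causal predecessors; +1 on W1 → (0, 1, 0)
VC(#1, invoked at 1): no causal predecessors; +1 on W0 → (1, 0, 0)
invoked at 4, #3 merges VC(#2)=(0, 0, 1) and bumps W2's slot → (0, 0, 2)
invoked at 18, #10 merges VC(#6)=(0, 1, 0) and bumps W1's slot → (0, 2, 0)
invoked at 7, #4 merges VC(#1)=(1, 0, 0) and bumps W0's slot → (2, 0, 0)
invoked at 13, #7 merges VC(#3)=(0, 0, 2) and bumps W2's slot → (0, 0, 3)
invoked at 9, #5 merges VC(#4)=(2, 0, 0) and bumps W0's slot → (3, 0, 0)
invoked at 14, #8 merges VC(#5)=(3, 0, 0) and bumps W0's slot → (4, 0, 0)
invoked at 17, #9 merges VC(#7)=(0, 0, 3), VC(#8)=(4, 0, 0) and bumps W2's slot → (4, 0, 4)
target: VC(#6) = (0, 1, 0)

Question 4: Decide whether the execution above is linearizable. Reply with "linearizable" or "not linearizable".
not linearizable

prefix check: 1..14 passes, 1..15 fails once #7's time-15 response joins
every one of the 6 real-time-consistent orders over 7 completed LIFO stack ops fails the sequential spec
completion choices over the 1 pending operation (#8) were checked; none helps
take #1, #2, #3, #4, #5, #6, #7 (pending dropped): step 6 already fails, because #6 pop() → empty cannot occur there
take #1, #2, #3, #4, #6, #5, #7 (pending dropped): step 7 already fails, because #7 pop() → empty cannot occur there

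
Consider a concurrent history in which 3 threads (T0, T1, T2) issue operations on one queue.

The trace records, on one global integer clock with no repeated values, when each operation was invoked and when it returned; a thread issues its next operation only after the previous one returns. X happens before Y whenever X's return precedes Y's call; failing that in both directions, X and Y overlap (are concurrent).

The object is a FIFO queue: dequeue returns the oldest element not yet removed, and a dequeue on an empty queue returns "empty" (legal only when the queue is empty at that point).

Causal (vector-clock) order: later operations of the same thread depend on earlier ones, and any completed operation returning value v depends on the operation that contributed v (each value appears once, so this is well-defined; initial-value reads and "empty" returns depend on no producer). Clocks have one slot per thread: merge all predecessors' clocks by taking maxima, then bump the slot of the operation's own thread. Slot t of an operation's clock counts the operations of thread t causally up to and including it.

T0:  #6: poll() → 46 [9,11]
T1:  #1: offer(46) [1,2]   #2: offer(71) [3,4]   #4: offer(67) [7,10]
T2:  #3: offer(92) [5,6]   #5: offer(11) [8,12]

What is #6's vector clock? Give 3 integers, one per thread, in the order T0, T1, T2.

no predecessors for #3 (invoked 5): T2 increments from zero → (0, 0, 1)
no predecessors for #1 (invoked 1): T1 increments from zero → (0, 1, 0)
#5, invoked 8, takes VC(#3)=(0, 0, 1) under max, adds 1 for T2 → (0, 0, 2)
#2, invoked 3, takes VC(#1)=(0, 1, 0) under max, adds 1 for T1 → (0, 2, 0)
#6, invoked 9, takes VC(#1)=(0, 1, 0) under max, adds 1 for T0 → (1, 1, 0)
#4, invoked 7, takes VC(#2)=(0, 2, 0) under max, adds 1 for T1 → (0, 3, 0)
target: VC(#6) = (1, 1, 0)

(1, 1, 0)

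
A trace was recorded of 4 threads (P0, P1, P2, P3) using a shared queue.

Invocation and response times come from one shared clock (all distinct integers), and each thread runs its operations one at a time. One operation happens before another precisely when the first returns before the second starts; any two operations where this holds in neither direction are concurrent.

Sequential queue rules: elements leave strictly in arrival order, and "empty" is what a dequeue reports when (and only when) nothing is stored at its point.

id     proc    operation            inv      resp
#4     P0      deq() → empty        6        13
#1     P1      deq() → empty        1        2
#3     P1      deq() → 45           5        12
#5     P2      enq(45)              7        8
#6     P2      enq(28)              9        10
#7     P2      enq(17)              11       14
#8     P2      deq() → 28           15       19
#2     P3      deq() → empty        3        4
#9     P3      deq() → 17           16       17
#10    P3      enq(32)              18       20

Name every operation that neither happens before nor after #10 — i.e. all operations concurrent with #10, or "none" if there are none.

#8

overlap test against #10 [18,20]: concurrent iff the interval meets 18..20
#1 [1,2]: before
#2 [3,4]: before
#3 [5,12]: before
#4 [6,13]: before
#5 [7,8]: before
#6 [9,10]: before
#7 [11,14]: before
#8 [15,19]: concurrent
#9 [16,17]: before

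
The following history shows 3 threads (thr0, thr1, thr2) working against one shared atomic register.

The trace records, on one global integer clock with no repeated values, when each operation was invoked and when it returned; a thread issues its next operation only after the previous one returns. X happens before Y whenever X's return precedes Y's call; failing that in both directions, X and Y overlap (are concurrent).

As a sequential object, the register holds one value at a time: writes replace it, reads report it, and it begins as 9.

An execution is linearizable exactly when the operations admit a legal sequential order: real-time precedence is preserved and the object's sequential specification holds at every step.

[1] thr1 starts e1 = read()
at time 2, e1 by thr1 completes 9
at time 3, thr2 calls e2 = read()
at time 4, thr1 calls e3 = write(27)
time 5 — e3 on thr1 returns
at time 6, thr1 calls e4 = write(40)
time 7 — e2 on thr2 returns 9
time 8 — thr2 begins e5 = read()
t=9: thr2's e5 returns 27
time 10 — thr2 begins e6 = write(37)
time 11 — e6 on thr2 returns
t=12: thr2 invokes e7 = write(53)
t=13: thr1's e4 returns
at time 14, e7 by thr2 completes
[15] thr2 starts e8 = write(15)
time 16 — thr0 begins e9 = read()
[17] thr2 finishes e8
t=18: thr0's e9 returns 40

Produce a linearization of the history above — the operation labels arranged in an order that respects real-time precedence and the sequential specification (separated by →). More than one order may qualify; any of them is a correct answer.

step 1: e1 read() → 9 — value 9
step 2: e2 read() → 9 — value 9
step 3: e3 write(27) — value 27
step 4: e5 read() → 27 — value 27
step 5: e6 write(37) — value 37
step 6: e7 write(53) — value 53
step 7: e4 write(40) — value 40
step 8: e9 read() → 40 — value 40
step 9: e8 write(15) — value 15

e1 → e2 → e3 → e5 → e6 → e7 → e4 → e9 → e8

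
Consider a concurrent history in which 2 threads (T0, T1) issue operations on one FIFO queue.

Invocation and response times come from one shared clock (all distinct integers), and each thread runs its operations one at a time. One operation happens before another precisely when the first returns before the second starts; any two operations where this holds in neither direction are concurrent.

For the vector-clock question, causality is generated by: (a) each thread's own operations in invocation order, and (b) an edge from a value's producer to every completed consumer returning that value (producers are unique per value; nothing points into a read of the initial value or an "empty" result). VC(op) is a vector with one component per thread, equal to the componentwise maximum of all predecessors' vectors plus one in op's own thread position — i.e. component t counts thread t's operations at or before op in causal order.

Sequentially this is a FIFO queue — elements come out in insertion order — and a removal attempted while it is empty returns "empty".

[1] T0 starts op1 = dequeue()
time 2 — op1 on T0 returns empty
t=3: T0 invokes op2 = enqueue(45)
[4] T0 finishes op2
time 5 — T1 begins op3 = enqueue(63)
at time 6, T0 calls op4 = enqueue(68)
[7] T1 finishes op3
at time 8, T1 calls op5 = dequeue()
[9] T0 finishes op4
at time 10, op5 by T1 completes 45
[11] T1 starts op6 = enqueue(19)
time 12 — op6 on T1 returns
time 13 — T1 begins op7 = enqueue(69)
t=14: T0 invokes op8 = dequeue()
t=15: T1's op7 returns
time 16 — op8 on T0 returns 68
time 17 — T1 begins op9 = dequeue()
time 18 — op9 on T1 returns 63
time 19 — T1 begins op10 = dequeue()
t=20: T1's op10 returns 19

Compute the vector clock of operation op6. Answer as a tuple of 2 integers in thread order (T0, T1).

VC(op3, invoked at 5): no causal predecessors; +1 on T1 → (0, 1)
VC(op1, invoked at 1): no causal predecessors; +1 on T0 → (1, 0)
merge at op2 (invoked 3): VC(op1)=(1, 0), own-thread bump on T0 → (2, 0)
merge at op4 (invoked 6): VC(op2)=(2, 0), own-thread bump on T0 → (3, 0)
merge at op5 (invoked 8): VC(op2)=(2, 0), VC(op3)=(0, 1), own-thread bump on T1 → (2, 2)
merge at op8 (invoked 14): VC(op4)=(3, 0), own-thread bump on T0 → (4, 0)
merge at op6 (invoked 11): VC(op5)=(2, 2), own-thread bump on T1 → (2, 3)
merge at op7 (invoked 13): VC(op6)=(2, 3), own-thread bump on T1 → (2, 4)
merge at op9 (invoked 17): VC(op3)=(0, 1), VC(op7)=(2, 4), own-thread bump on T1 → (2, 5)
merge at op10 (invoked 19): VC(op6)=(2, 3), VC(op9)=(2, 5), own-thread bump on T1 → (2, 6)
target: VC(op6) = (2, 3)

(2, 3)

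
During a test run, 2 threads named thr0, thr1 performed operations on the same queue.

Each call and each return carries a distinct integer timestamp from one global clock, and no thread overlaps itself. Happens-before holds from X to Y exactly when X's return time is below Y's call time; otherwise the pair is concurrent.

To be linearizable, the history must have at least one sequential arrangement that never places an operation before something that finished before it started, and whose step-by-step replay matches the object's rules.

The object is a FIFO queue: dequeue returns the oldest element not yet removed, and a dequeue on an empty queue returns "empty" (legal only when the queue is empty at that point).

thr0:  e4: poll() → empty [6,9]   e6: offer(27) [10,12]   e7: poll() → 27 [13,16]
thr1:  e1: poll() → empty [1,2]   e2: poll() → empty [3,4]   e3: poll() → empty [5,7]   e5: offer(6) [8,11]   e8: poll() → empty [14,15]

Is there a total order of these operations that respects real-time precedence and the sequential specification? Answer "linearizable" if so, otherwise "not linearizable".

not linearizable

cut after 14 events: linearizable; cut after 15 events (e8 responds, time 15): not linearizable
real-time-consistent orders of the 7 completed operations: 5 — all fail the queue replay
completion choices over the 1 pending operation (e7) were checked; none helps
take e1, e2, e3, e4, e5, e6, e8 (pending dropped): step 7 already fails, because e8 poll() → empty cannot occur there
take e1, e2, e3, e4, e6, e5, e8 (pending dropped): step 7 already fails, because e8 poll() → empty cannot occur there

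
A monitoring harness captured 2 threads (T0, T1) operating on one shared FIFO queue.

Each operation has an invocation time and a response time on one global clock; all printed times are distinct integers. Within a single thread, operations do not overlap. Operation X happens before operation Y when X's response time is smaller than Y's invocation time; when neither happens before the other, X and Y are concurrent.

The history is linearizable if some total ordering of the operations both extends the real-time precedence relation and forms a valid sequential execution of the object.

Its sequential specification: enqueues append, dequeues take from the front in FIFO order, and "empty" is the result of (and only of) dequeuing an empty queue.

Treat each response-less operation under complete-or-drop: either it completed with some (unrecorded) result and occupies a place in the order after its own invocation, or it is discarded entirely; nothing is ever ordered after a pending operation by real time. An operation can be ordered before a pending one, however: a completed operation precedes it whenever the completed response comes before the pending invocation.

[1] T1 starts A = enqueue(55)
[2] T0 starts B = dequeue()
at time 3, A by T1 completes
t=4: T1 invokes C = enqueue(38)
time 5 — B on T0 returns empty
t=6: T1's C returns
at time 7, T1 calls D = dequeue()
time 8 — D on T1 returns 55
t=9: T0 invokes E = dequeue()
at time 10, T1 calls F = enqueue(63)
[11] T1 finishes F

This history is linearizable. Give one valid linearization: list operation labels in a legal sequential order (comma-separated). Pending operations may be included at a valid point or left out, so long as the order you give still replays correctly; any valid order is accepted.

B, A, C, D, E, F

1. B dequeue() → empty, leaving queue <>
2. A enqueue(55), leaving queue <55>
3. C enqueue(38), leaving queue <55,38>
4. D dequeue() → 55, leaving queue <38>
5. E dequeue() (pending, included), leaving queue <>
6. F enqueue(63), leaving queue <63>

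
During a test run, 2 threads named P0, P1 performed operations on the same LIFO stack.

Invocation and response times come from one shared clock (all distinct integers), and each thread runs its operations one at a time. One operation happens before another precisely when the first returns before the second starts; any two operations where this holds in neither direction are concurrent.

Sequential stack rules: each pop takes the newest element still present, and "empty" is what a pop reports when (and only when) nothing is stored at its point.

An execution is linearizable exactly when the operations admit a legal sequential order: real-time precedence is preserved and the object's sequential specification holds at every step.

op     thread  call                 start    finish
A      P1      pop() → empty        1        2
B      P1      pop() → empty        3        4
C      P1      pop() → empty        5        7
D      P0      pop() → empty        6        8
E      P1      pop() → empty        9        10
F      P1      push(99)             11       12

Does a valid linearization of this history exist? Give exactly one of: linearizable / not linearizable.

linearizable

a witness: A, B, C, D, E, F
step 1: A pop() → empty — stack <>
step 2: B pop() → empty — stack <>
step 3: C pop() → empty — stack <>
step 4: D pop() → empty — stack <>
step 5: E pop() → empty — stack <>
step 6: F push(99) — stack <99>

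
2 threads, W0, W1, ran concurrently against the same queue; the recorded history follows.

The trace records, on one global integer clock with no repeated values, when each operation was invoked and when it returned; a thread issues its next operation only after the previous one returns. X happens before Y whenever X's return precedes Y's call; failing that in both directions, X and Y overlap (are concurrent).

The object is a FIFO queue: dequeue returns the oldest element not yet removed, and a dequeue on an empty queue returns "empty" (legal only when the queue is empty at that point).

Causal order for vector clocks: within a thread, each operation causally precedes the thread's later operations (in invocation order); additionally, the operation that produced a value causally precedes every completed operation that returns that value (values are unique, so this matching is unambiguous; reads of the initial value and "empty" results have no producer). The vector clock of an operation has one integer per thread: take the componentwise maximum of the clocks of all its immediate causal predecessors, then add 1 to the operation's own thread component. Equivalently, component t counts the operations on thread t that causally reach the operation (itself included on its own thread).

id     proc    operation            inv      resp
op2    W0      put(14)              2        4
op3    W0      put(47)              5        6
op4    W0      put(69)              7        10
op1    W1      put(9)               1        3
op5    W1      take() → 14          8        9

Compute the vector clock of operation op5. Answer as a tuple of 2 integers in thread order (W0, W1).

root op op1, invoked 1: fresh clock plus W1's own tick → (0, 1)
root op op2, invoked 2: fresh clock plus W0's own tick → (1, 0)
from VC(op2)=(1, 0), op3 (invoked 5) maxes components and bumps W0 → (2, 0)
from VC(op1)=(0, 1), VC(op2)=(1, 0), op5 (invoked 8) maxes components and bumps W1 → (1, 2)
from VC(op3)=(2, 0), op4 (invoked 7) maxes components and bumps W0 → (3, 0)
target: VC(op5) = (1, 2)

(1, 2)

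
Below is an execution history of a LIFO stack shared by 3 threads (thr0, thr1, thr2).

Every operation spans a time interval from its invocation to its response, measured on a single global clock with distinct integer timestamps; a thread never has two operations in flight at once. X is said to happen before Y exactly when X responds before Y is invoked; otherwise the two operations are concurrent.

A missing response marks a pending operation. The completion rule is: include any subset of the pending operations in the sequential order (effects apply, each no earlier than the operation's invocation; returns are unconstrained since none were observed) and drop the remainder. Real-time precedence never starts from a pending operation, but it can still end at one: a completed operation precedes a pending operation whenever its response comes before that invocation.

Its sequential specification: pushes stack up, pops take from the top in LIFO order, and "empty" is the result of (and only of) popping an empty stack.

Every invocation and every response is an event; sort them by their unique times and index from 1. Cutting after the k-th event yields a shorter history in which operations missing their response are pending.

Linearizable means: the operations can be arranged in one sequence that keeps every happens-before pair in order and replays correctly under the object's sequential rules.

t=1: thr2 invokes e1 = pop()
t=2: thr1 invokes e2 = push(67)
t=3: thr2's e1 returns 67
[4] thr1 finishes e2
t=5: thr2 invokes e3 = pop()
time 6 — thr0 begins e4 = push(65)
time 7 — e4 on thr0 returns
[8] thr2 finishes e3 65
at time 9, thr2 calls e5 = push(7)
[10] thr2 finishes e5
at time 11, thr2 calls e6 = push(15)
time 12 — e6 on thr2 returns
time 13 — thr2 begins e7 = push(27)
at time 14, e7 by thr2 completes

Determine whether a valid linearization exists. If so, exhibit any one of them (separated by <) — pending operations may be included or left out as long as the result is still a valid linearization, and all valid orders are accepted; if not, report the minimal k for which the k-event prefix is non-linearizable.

linearizable — witness: e2 < e1 < e4 < e3 < e5 < e6 < e7

step 1: e2 push(67) — stack <67>
step 2: e1 pop() → 67 — stack <>
step 3: e4 push(65) — stack <65>
step 4: e3 pop() → 65 — stack <>
step 5: e5 push(7) — stack <7>
step 6: e6 push(15) — stack <7,15>
step 7: e7 push(27) — stack <7,15,27>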